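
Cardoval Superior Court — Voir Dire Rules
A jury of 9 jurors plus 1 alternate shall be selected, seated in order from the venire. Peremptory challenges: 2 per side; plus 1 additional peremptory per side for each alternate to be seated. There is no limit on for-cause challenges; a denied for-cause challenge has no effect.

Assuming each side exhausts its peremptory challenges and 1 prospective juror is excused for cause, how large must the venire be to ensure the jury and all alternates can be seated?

17

Seats to fill: 9 + 1 alternates = 10.
Peremptories: 2 + 1×1 = 3 per side × 2 sides = 6.
For-cause removals: 1.
Minimum venire: 10 + 6 + 1 = 17.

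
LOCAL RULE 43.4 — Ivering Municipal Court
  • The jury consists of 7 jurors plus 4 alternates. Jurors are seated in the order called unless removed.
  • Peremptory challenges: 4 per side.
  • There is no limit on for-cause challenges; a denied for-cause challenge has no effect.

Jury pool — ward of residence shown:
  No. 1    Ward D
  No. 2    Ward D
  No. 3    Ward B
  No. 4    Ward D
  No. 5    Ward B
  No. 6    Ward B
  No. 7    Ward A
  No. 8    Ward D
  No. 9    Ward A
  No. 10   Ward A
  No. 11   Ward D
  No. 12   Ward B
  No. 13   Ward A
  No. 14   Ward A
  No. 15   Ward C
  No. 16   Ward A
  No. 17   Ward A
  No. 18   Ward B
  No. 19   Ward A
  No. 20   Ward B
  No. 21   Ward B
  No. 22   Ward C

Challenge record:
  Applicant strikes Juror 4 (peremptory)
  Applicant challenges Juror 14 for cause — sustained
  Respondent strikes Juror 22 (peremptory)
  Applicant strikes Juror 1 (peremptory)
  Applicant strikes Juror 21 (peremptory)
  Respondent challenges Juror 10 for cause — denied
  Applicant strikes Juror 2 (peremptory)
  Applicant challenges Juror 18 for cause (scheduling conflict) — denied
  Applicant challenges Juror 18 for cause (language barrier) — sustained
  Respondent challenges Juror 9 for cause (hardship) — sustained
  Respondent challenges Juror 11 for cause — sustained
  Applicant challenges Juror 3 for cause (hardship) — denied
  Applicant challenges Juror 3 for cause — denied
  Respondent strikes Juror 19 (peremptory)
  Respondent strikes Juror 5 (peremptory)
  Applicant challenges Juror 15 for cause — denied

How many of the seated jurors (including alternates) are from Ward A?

5

Removed: #1, #2, #4, #5, #9, #11, #14, #18, #19, #21, #22.
Seated (11 incl. alternates): #3, #6, #7, #8, #10, #12, #13, #15, #16, #17, #20.
Of those, in Ward A: #7, #10, #13, #16, #17 → 5.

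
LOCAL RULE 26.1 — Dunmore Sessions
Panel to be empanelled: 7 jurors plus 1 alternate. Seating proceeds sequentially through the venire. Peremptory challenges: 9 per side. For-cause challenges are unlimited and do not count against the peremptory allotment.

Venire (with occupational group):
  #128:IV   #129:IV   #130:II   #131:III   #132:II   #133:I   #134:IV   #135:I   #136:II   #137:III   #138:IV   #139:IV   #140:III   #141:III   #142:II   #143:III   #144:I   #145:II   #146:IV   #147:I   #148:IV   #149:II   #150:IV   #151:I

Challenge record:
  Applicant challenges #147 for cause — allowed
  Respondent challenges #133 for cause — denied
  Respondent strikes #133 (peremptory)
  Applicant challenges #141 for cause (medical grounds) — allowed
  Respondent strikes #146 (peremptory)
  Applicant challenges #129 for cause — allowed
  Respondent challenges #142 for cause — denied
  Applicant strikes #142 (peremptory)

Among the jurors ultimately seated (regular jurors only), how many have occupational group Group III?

Removed: #129, #133, #141, #142, #146, #147.
Seated jurors 1–7: #128, #130, #131, #132, #134, #135, #136 (alternates #137 not counted).
Of those, in Group III: #131 → 1.

1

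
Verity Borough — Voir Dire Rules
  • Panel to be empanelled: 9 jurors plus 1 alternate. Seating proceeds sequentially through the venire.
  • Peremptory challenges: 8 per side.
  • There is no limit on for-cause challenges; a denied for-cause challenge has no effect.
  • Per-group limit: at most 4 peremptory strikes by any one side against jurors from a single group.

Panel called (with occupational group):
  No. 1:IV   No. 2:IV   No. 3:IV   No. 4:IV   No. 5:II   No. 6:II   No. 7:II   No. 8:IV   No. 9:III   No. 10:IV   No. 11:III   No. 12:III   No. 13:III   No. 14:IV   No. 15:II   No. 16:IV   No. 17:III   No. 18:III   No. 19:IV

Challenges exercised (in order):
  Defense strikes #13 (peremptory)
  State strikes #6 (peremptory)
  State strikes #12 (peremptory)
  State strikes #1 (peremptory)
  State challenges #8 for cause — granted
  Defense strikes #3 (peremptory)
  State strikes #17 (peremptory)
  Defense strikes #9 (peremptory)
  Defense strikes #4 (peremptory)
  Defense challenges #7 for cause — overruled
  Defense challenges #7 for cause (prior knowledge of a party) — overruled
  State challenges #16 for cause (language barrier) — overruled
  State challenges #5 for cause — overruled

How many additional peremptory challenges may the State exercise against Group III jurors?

State peremptories so far: #6, #12, #1, #17 — 4 of 8 used, 4 left overall.
Against Group III: #12, #17 — 2 used; per-group cap 4 leaves 2.
Binding limit: min(4, 2) = 2.

2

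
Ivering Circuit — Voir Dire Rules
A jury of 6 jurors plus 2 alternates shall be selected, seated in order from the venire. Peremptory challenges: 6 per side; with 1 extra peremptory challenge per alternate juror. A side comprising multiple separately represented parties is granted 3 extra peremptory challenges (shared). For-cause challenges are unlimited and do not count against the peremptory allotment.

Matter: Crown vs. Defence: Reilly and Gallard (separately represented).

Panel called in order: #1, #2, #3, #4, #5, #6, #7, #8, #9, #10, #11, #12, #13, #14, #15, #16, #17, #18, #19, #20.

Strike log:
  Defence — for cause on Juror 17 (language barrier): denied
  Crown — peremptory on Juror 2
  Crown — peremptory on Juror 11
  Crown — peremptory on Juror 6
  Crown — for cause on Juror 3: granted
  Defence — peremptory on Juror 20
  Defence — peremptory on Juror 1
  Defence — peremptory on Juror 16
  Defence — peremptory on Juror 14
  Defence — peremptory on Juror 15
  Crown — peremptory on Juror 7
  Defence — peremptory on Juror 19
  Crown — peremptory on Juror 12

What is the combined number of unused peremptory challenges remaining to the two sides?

Crown allotment: 6 base + 1 × 2 alternates = 8. Defence allotment: 6 base + 1 × 2 alternates + 3 multi-party = 11.
Crown peremptories used: #2, #11, #6, #7, #12 — 5 (the for-cause on #3 doesn't count).
Defence peremptories used: #20, #1, #16, #14, #15, #19 — 6 (the for-cause on #17 doesn't count).
Remaining: (8 − 5) + (11 − 6) = 8.

8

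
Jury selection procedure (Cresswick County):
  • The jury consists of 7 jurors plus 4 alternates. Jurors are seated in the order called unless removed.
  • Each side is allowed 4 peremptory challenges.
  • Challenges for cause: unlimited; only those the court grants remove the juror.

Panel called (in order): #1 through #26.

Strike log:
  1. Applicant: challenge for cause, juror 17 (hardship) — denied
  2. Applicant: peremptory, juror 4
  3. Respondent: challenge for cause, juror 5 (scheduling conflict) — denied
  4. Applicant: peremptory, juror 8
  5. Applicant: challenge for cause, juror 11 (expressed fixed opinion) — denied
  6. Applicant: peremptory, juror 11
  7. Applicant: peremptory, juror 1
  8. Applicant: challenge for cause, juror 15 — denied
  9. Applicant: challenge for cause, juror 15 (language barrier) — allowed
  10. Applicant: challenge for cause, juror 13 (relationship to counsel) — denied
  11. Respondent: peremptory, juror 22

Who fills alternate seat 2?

13

Removed: #1, #4, #8, #11, #15, #22. (#5, #13, #17 stay — for-cause denied.)
Seating in order: seats 1–7 → #2, #3, #5, #6, #7, #9, #10; alternates → #12, #13, #14, #16.
So alternate 2 is #13.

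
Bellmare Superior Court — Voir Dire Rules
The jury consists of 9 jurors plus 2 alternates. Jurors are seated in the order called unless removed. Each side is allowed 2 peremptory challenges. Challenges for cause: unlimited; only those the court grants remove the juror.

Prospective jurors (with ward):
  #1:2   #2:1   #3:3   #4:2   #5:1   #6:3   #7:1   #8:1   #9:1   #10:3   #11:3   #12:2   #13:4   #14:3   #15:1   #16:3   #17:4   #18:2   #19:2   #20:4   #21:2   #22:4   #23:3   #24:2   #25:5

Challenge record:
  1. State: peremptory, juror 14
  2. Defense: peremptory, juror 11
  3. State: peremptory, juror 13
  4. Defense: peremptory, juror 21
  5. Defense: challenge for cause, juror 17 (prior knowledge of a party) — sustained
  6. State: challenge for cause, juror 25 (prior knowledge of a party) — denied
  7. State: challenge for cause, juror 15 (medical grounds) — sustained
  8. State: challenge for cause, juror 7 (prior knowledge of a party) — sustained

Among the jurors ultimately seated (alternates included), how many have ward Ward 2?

3

Removed: #7, #11, #13, #14, #15, #17, #21.
Seated (11 incl. alternates): #1, #2, #3, #4, #5, #6, #8, #9, #10, #12, #16.
Of those, in Ward 2: #1, #4, #12 → 3.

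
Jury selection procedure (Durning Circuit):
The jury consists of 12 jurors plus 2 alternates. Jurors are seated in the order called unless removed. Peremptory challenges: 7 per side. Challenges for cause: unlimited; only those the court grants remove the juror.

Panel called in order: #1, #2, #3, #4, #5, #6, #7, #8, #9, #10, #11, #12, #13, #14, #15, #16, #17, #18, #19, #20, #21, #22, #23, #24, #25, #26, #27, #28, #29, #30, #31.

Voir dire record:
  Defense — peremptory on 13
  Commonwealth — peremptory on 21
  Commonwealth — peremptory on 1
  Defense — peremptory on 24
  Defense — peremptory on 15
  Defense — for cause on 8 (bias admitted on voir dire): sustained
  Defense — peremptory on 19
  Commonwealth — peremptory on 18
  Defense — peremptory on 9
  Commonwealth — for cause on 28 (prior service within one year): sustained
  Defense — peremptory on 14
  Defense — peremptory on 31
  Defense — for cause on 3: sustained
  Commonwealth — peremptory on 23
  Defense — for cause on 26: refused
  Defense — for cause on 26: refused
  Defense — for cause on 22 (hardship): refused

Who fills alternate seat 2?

26

Removed: #1, #3, #8, #9, #13, #14, #15, #18, #19, #21, #23, #24, #28, #31. (#22, #26 stay — for-cause denied.)
Filling seats in venire order through position 14: #2, #4, #5, #6, #7, #10, #11, #12, #16, #17, #20, #22, #25, #26.
So alternate 2 is #26.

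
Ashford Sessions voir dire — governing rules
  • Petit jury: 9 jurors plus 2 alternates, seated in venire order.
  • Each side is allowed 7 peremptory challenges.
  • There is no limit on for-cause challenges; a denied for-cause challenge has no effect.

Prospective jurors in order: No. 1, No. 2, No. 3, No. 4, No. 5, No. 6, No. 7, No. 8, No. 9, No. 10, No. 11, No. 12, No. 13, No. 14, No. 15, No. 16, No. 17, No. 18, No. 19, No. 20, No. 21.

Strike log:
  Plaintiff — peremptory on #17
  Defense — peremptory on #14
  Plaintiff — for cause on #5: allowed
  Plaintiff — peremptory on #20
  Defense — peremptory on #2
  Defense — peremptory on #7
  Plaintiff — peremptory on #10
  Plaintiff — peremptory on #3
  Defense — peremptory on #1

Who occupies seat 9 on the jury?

16

Removed: #1, #2, #3, #5, #7, #10, #14, #17, #20.
Filling seats in venire order through position 9: #4, #6, #8, #9, #11, #12, #13, #15, #16.
So seat 9 is #16.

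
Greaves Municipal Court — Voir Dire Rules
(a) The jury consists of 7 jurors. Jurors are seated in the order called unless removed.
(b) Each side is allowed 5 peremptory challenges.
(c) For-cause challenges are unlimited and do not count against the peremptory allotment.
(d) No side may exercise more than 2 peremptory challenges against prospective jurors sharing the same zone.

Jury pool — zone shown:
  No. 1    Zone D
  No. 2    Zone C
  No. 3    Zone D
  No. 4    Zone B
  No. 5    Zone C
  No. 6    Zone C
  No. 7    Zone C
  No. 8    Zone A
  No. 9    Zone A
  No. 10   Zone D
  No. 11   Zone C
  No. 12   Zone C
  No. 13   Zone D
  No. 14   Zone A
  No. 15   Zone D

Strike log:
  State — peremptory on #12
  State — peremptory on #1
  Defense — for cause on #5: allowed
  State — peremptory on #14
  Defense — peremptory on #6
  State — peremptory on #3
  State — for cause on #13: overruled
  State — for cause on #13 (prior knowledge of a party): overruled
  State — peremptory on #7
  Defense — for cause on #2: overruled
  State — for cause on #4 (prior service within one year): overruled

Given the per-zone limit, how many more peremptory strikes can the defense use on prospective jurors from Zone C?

Defense peremptories so far: #6 — 1 of 5 used, 4 left overall.
Against Zone C: #6 — 1 used; per-zone cap 2 leaves 1.
Binding limit: min(4, 1) = 1.

1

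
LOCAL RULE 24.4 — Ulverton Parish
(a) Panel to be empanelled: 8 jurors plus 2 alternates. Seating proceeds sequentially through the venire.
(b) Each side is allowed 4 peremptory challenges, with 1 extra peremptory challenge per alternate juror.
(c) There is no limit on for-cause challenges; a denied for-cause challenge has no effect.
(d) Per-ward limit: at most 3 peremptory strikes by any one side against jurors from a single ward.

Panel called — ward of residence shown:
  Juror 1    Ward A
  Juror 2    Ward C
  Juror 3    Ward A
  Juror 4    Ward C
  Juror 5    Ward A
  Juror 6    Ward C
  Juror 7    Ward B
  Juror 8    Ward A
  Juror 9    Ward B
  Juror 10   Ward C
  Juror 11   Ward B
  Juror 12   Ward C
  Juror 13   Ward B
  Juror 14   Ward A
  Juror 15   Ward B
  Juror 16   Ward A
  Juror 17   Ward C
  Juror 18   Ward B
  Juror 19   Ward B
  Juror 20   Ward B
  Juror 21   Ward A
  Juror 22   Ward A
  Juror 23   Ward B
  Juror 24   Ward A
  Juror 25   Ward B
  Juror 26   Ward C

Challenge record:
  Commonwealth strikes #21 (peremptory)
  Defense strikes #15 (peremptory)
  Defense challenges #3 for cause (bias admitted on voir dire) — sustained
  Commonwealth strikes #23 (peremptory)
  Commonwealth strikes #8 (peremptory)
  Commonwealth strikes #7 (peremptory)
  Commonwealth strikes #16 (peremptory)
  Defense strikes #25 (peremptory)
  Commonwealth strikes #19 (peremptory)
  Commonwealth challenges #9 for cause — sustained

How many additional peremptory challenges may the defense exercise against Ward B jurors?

Defense peremptories so far: #15, #25 — 2 of 6 used, 4 left overall.
Against Ward B: #15, #25 — 2 used; per-ward cap 3 leaves 1.
Binding limit: min(4, 1) = 1.

1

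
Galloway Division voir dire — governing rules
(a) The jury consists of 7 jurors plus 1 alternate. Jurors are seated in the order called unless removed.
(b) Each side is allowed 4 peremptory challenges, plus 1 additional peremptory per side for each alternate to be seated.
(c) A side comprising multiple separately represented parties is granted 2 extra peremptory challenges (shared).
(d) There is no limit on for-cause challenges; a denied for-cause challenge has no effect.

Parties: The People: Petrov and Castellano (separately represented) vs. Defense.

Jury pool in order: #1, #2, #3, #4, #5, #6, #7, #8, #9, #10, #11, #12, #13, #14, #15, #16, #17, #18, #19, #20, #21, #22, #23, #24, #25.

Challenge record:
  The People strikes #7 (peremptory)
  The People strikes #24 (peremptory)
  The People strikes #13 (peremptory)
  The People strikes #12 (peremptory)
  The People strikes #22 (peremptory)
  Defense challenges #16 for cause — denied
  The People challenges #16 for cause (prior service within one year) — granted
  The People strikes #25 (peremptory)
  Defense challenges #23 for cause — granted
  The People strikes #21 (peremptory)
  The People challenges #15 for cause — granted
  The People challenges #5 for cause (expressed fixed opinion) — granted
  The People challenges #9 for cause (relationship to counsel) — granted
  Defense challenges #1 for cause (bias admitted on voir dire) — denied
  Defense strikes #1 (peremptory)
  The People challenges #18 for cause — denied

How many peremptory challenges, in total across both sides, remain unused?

The People allotment: 4 base + 1 × 1 alternate + 2 multi-party = 7. Defense allotment: 4 base + 1 × 1 alternate = 5.
The People peremptories used: #7, #24, #13, #12, #22, #25, #21 — 7 (for-cause on #16, #15, #5, #9, #18 don't count).
Defense peremptories used: #1 — 1 (for-cause on #16, #23, #1 don't count).
Remaining: (7 − 7) + (5 − 1) = 4.

4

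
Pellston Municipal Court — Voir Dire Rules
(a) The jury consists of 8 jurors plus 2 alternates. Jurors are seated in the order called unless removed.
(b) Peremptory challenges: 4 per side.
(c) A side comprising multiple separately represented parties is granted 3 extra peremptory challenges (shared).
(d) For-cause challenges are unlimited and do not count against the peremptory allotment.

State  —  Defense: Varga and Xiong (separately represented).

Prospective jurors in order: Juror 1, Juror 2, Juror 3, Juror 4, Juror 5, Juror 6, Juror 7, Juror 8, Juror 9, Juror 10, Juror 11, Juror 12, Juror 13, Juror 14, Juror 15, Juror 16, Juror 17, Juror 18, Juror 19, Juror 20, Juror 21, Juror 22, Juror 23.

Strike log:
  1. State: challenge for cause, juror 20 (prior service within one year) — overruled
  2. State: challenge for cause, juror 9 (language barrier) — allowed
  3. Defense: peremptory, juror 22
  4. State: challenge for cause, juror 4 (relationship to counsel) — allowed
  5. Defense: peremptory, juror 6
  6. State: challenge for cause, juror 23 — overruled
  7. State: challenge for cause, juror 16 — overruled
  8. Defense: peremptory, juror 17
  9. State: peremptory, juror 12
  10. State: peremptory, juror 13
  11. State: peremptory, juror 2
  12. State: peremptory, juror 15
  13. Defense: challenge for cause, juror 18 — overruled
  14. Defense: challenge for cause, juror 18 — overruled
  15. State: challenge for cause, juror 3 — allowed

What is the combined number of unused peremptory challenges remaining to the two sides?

4

State allotment: 4. Defense allotment: 4 base + 3 multi-party = 7.
State peremptories used: #12, #13, #2, #15 — 4 (for-cause on #20, #9, #4, #23, #16, #3 don't count).
Defense peremptories used: #22, #6, #17 — 3 (for-cause on #18, #18 don't count).
Remaining: (4 − 4) + (7 − 3) = 4.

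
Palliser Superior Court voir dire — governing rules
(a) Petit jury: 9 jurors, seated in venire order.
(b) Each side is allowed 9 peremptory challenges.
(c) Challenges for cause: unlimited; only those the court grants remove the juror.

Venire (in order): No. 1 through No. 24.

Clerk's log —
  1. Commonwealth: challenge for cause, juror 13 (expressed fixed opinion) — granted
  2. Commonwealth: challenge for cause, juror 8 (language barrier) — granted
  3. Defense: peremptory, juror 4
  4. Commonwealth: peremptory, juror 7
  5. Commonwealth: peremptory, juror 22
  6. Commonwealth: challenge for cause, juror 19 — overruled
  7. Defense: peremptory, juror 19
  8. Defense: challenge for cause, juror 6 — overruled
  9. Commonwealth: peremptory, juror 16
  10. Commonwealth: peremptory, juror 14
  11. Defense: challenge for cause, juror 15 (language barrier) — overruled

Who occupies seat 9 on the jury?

12

Removed: #4, #7, #8, #13, #14, #16, #19, #22. (#6, #15 stay — for-cause denied.)
Seating in order: seats 1–9 → #1, #2, #3, #5, #6, #9, #10, #11, #12.
So seat 9 is #12.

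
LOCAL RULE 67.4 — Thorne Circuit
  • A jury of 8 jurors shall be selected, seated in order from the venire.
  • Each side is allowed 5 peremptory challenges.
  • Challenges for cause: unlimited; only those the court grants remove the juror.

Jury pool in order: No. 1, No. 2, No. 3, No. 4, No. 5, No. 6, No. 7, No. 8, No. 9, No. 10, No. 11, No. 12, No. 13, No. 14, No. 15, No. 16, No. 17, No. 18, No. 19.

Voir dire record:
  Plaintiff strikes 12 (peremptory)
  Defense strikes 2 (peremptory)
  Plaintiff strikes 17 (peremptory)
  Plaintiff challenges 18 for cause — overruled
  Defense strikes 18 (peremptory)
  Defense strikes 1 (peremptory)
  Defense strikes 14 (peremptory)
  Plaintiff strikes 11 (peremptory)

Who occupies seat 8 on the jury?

10

Removed: #1, #2, #11, #12, #14, #17, #18.
Seating in order: seats 1–8 → #3, #4, #5, #6, #7, #8, #9, #10.
So seat 8 is #10.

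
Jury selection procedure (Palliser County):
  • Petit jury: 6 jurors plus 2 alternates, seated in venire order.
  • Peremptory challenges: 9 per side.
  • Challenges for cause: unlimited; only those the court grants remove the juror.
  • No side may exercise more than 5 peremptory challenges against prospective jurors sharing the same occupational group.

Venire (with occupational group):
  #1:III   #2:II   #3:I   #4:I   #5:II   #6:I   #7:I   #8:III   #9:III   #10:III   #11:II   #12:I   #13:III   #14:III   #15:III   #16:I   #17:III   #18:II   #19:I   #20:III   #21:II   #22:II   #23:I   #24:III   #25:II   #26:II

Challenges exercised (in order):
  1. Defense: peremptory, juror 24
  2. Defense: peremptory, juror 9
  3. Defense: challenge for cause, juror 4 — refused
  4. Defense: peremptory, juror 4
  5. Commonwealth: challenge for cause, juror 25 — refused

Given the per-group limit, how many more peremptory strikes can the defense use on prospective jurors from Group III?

Defense peremptories so far: #24, #9, #4 — 3 of 9 used, 6 left overall.
Against Group III: #24, #9 — 2 used; per-group cap 5 leaves 3.
Binding limit: min(6, 3) = 3.

3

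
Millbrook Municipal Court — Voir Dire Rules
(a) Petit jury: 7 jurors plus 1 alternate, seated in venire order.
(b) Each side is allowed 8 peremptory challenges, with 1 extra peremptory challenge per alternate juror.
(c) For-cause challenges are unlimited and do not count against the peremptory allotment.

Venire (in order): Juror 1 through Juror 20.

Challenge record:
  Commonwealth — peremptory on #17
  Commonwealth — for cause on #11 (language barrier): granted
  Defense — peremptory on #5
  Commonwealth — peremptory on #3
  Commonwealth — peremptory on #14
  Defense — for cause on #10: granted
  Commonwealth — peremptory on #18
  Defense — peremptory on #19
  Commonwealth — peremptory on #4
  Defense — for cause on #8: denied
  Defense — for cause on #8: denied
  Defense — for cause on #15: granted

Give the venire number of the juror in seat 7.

12

Removed: #3, #4, #5, #10, #11, #14, #15, #17, #18, #19. (#8 stays — for-cause denied.)
Seating in order: seats 1–7 → #1, #2, #6, #7, #8, #9, #12; alternates → #13.
So seat 7 is #12.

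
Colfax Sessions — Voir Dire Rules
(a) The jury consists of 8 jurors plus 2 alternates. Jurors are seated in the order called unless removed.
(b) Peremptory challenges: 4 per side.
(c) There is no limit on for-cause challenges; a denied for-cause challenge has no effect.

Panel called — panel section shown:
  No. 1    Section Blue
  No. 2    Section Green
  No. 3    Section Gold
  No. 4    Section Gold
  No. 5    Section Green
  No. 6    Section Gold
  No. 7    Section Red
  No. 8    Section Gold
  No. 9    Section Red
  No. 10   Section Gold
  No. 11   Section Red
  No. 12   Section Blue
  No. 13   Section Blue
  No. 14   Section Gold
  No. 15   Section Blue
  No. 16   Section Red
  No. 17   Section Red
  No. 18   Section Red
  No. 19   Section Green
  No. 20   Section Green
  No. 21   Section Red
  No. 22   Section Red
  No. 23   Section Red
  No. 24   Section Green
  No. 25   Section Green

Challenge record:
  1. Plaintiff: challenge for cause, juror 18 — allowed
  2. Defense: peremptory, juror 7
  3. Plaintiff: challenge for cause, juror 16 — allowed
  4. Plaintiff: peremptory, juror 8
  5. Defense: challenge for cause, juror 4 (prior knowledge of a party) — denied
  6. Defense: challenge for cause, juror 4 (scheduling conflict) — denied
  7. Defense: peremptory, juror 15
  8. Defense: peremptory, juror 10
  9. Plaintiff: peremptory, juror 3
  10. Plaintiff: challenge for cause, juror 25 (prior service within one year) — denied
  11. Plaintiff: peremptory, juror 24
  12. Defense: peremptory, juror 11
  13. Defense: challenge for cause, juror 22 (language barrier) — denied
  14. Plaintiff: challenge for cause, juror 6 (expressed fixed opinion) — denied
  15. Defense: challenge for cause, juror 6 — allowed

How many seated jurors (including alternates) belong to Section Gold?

2

Removed: #3, #6, #7, #8, #10, #11, #15, #16, #18, #24.
Seated (10 incl. alternates): #1, #2, #4, #5, #9, #12, #13, #14, #17, #19.
Of those, in Section Gold: #4, #14 → 2.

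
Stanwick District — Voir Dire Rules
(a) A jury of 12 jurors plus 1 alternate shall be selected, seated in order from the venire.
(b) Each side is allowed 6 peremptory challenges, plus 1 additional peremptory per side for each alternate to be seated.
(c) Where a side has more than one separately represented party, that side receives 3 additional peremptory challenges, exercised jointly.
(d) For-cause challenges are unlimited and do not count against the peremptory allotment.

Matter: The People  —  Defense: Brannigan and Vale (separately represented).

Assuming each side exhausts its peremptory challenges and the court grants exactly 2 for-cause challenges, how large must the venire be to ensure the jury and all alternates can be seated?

Seats to fill: 12 + 1 alternates = 13.
Peremptories — The People: 6 + 1×1 = 7; Defense: 6 + 1×1 + 3 = 10; total 17.
For-cause removals: 2.
Minimum venire: 13 + 17 + 2 = 32.

32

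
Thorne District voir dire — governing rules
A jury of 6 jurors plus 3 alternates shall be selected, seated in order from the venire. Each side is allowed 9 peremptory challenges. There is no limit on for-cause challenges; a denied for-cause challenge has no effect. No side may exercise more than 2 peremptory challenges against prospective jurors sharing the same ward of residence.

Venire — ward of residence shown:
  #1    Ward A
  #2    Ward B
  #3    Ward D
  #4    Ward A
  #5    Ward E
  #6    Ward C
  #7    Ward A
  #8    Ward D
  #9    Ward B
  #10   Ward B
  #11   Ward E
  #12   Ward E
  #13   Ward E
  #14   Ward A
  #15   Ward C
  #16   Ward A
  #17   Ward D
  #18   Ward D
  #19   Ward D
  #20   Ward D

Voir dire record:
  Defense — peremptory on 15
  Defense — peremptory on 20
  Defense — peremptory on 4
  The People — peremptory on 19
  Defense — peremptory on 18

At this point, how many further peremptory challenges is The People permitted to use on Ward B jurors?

2

The People peremptories so far: #19 — 1 of 9 used, 8 left overall.
Against Ward B: none yet — per-ward cap 2 leaves 2.
Binding limit: min(8, 2) = 2.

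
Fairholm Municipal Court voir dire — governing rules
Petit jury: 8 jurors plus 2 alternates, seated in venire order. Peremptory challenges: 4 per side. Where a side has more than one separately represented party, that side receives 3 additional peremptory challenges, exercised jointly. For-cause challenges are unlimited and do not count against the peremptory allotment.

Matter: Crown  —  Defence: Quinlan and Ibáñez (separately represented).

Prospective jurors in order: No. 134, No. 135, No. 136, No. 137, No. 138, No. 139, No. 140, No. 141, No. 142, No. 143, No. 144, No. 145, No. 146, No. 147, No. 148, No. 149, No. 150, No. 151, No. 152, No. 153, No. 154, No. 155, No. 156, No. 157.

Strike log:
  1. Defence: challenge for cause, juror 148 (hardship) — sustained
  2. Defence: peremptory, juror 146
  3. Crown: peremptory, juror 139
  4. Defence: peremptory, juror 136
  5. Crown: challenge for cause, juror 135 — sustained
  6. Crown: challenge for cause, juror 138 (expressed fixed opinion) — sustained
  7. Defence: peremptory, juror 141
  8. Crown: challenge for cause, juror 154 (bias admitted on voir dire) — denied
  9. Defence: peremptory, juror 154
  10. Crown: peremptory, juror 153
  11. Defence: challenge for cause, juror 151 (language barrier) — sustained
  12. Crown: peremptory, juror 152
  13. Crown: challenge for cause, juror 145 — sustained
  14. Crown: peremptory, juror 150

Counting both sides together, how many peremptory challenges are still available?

3

Crown allotment: 4. Defence allotment: 4 base + 3 multi-party = 7.
Crown peremptories used: #139, #153, #152, #150 — 4 (for-cause on #135, #138, #154, #145 don't count).
Defence peremptories used: #146, #136, #141, #154 — 4 (for-cause on #148, #151 don't count).
Remaining: (4 − 4) + (7 − 4) = 3.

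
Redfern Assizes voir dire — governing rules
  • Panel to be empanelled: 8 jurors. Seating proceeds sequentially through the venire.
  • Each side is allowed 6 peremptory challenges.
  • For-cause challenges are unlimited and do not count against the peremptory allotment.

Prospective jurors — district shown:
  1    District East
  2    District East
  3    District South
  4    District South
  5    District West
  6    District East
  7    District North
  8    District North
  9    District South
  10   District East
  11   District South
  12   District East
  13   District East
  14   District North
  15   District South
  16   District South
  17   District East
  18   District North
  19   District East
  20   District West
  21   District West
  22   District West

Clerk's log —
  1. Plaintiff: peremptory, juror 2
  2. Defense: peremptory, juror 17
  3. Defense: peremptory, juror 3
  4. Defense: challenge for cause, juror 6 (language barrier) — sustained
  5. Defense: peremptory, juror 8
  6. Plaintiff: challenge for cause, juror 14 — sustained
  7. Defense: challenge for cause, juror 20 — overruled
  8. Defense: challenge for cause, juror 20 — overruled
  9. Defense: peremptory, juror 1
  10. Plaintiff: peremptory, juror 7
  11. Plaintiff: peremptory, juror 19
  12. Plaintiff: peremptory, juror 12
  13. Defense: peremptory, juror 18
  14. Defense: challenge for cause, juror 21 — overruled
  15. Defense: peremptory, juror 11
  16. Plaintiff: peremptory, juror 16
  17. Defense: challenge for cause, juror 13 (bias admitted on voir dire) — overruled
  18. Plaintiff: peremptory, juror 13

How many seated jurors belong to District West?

4

Removed: #1, #2, #3, #6, #7, #8, #11, #12, #13, #14, #16, #17, #18, #19.
Seated jurors 1–8: #4, #5, #9, #10, #15, #20, #21, #22.
Of those, in District West: #5, #20, #21, #22 → 4.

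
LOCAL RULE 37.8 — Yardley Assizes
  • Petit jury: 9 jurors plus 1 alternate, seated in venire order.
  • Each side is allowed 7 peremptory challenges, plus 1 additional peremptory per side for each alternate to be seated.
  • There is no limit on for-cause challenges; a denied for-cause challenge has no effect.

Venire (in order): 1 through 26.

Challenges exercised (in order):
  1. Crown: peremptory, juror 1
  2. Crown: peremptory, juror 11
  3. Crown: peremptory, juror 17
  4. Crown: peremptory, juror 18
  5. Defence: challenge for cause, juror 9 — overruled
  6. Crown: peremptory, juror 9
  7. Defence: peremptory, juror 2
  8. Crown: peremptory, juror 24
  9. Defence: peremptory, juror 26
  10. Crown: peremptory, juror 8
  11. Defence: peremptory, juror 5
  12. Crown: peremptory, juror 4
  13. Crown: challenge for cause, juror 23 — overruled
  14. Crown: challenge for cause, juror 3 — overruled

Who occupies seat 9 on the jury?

16

Removed: #1, #2, #4, #5, #8, #9, #11, #17, #18, #24, #26. (#3, #23 stay — for-cause denied.)
Seating in order: seats 1–9 → #3, #6, #7, #10, #12, #13, #14, #15, #16; alternates → #19.
So seat 9 is #16.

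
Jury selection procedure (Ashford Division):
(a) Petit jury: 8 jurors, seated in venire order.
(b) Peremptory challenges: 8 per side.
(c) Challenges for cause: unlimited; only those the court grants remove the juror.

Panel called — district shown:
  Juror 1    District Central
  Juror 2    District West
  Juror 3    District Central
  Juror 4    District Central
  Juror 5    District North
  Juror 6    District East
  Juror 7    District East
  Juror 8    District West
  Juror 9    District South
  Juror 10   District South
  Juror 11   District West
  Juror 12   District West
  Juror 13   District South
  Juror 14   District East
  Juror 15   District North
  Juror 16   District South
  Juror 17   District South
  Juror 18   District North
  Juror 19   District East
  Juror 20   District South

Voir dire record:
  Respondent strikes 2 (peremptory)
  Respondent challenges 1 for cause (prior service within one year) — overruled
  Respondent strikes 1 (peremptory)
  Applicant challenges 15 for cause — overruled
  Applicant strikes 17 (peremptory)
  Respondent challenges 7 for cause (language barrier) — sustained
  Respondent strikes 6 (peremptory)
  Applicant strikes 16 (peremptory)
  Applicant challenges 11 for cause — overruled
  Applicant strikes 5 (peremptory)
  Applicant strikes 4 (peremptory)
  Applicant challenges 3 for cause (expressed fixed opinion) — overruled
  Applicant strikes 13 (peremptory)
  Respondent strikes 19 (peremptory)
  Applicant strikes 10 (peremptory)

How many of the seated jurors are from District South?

Removed: #1, #2, #4, #5, #6, #7, #10, #13, #16, #17, #19.
Seated jurors 1–8: #3, #8, #9, #11, #12, #14, #15, #18.
Of those, in District South: #9 → 1.

1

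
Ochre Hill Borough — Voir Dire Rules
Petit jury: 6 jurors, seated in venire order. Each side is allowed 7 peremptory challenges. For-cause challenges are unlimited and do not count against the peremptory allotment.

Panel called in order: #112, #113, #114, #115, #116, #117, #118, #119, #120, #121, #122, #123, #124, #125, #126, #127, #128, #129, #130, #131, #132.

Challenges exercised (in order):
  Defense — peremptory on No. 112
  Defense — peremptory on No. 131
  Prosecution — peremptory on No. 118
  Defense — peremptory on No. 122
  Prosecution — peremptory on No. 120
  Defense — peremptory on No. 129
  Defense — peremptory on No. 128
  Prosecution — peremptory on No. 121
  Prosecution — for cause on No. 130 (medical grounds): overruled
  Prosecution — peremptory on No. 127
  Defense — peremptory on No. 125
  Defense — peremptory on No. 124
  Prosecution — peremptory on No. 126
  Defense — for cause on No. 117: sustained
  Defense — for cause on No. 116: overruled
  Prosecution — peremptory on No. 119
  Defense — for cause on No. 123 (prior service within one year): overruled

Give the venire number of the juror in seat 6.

130

Removed: #112, #117, #118, #119, #120, #121, #122, #124, #125, #126, #127, #128, #129, #131. (#116, #123, #130 stay — for-cause denied.)
Filling seats in venire order through position 6: #113, #114, #115, #116, #123, #130.
So seat 6 is #130.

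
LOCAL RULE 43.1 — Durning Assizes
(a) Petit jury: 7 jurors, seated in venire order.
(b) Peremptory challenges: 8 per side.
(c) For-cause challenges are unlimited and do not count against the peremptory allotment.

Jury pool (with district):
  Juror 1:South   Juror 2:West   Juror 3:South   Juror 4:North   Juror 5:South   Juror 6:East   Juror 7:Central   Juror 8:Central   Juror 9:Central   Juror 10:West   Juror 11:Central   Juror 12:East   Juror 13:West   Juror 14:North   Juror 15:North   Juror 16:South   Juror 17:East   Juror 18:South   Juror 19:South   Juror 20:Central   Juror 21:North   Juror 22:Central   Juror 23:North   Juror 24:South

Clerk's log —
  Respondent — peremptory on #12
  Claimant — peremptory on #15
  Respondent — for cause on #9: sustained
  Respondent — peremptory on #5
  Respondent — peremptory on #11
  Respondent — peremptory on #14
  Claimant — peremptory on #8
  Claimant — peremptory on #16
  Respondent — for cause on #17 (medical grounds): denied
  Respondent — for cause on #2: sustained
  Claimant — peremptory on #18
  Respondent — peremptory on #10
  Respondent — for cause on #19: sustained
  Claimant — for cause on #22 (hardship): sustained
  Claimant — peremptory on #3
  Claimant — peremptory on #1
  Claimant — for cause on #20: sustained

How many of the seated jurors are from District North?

Removed: #1, #2, #3, #5, #8, #9, #10, #11, #12, #14, #15, #16, #18, #19, #20, #22.
Seated jurors 1–7: #4, #6, #7, #13, #17, #21, #23.
Of those, in District North: #4, #21, #23 → 3.

3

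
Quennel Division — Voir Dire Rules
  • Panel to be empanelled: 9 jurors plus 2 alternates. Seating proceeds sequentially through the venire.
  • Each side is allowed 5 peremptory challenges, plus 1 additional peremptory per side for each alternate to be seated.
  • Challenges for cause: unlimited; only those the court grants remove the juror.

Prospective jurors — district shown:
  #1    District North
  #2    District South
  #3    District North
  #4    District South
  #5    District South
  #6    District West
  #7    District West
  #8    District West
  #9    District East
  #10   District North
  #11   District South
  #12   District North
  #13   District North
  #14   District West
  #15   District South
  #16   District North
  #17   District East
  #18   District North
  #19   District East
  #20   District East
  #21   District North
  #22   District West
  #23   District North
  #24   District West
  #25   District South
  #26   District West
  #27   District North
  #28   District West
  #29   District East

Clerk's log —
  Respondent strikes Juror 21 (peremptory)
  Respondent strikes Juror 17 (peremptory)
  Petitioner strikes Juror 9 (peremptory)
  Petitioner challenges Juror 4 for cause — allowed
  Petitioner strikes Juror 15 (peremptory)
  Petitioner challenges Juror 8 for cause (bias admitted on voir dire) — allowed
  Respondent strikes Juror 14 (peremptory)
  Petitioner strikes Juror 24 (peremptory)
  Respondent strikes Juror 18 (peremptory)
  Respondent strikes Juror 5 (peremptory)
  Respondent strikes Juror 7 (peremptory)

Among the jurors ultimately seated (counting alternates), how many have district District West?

Removed: #4, #5, #7, #8, #9, #14, #15, #17, #18, #21, #24.
Seated (11 incl. alternates): #1, #2, #3, #6, #10, #11, #12, #13, #16, #19, #20.
Of those, in District West: #6 → 1.

1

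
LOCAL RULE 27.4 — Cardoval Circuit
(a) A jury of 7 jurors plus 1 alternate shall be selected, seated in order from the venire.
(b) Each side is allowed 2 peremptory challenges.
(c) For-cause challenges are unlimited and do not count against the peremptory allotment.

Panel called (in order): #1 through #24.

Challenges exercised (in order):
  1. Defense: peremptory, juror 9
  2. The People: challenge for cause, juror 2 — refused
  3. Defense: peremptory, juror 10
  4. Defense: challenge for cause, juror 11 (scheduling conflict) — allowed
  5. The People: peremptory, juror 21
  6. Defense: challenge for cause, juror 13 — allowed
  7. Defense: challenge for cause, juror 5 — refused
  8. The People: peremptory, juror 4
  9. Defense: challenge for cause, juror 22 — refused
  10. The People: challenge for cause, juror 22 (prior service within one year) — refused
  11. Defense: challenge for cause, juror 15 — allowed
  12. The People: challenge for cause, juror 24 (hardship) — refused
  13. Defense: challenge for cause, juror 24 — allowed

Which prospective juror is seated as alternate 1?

12

Removed: #4, #9, #10, #11, #13, #15, #21, #24. (#2, #5, #22 stay — for-cause denied.)
Seating in order: seats 1–7 → #1, #2, #3, #5, #6, #7, #8; alternates → #12.
So alternate 1 is #12.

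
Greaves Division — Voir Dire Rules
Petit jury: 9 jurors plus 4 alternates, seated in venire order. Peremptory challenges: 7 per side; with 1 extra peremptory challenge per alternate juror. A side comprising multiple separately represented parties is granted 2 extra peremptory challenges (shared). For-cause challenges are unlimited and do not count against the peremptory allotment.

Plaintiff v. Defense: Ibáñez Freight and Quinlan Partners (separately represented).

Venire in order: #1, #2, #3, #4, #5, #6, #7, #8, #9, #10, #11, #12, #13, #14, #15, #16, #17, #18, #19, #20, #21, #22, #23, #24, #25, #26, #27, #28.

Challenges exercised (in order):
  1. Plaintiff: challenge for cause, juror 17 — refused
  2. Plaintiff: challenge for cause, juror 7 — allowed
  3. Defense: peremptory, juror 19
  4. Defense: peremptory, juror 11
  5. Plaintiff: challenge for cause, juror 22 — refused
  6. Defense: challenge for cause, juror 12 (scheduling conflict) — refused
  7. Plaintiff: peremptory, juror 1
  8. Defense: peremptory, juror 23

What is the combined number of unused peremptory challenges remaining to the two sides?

20

Plaintiff allotment: 7 base + 1 × 4 alternates = 11. Defense allotment: 7 base + 1 × 4 alternates + 2 multi-party = 13.
Plaintiff peremptories used: #1 — 1 (for-cause on #17, #7, #22 don't count).
Defense peremptories used: #19, #11, #23 — 3 (the for-cause on #12 doesn't count).
Remaining: (11 − 1) + (13 − 3) = 20.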